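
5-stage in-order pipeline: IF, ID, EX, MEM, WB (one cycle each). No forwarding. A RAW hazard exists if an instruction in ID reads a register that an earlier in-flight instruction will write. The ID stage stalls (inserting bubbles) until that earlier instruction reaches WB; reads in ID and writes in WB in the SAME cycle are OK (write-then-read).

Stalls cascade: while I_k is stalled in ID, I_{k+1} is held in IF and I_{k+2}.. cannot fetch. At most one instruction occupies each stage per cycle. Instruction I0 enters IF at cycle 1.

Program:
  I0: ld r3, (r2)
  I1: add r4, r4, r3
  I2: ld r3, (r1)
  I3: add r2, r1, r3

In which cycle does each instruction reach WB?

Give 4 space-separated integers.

Answer: 5 8 9 12

Derivation:
I0 ld r3 <- r2: IF@1 ID@2 stall=0 (-) EX@3 MEM@4 WB@5
I1 add r4 <- r4,r3: IF@2 ID@3 stall=2 (RAW on I0.r3 (WB@5)) EX@6 MEM@7 WB@8
I2 ld r3 <- r1: IF@3 ID@6 stall=0 (-) EX@7 MEM@8 WB@9
I3 add r2 <- r1,r3: IF@6 ID@7 stall=2 (RAW on I2.r3 (WB@9)) EX@10 MEM@11 WB@12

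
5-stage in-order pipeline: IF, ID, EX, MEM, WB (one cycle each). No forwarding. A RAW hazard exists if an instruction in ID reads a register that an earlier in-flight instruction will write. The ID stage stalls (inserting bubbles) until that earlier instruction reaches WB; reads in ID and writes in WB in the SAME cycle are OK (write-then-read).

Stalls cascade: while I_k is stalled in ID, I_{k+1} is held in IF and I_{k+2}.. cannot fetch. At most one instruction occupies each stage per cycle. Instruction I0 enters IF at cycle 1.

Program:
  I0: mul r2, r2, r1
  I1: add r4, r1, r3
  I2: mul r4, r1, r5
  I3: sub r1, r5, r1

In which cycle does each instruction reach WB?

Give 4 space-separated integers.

I0 mul r2 <- r2,r1: IF@1 ID@2 stall=0 (-) EX@3 MEM@4 WB@5
I1 add r4 <- r1,r3: IF@2 ID@3 stall=0 (-) EX@4 MEM@5 WB@6
I2 mul r4 <- r1,r5: IF@3 ID@4 stall=0 (-) EX@5 MEM@6 WB@7
I3 sub r1 <- r5,r1: IF@4 ID@5 stall=0 (-) EX@6 MEM@7 WB@8

Answer: 5 6 7 8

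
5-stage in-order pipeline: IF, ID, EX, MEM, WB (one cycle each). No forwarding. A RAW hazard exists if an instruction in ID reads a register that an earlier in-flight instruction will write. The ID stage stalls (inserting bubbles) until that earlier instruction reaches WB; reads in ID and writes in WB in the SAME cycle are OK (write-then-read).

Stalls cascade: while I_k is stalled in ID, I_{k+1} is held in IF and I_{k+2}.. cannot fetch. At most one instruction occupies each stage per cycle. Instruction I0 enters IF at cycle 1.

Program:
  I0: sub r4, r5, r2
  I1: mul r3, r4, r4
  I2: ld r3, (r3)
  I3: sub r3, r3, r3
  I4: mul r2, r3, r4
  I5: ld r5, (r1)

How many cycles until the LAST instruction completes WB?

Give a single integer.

I0 sub r4 <- r5,r2: IF@1 ID@2 stall=0 (-) EX@3 MEM@4 WB@5
I1 mul r3 <- r4,r4: IF@2 ID@3 stall=2 (RAW on I0.r4 (WB@5)) EX@6 MEM@7 WB@8
I2 ld r3 <- r3: IF@3 ID@6 stall=2 (RAW on I1.r3 (WB@8)) EX@9 MEM@10 WB@11
I3 sub r3 <- r3,r3: IF@6 ID@9 stall=2 (RAW on I2.r3 (WB@11)) EX@12 MEM@13 WB@14
I4 mul r2 <- r3,r4: IF@9 ID@12 stall=2 (RAW on I3.r3 (WB@14)) EX@15 MEM@16 WB@17
I5 ld r5 <- r1: IF@12 ID@15 stall=0 (-) EX@16 MEM@17 WB@18

Answer: 18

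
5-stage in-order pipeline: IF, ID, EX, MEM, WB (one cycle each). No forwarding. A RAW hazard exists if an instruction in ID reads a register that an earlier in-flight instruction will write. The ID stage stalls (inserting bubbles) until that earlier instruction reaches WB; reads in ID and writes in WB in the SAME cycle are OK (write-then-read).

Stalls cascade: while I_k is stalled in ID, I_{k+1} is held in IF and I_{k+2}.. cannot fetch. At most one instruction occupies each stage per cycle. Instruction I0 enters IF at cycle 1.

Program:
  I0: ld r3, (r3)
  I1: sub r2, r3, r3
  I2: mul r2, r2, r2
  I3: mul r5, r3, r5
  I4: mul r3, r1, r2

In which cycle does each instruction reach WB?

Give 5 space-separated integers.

Answer: 5 8 11 12 14

Derivation:
I0 ld r3 <- r3: IF@1 ID@2 stall=0 (-) EX@3 MEM@4 WB@5
I1 sub r2 <- r3,r3: IF@2 ID@3 stall=2 (RAW on I0.r3 (WB@5)) EX@6 MEM@7 WB@8
I2 mul r2 <- r2,r2: IF@3 ID@6 stall=2 (RAW on I1.r2 (WB@8)) EX@9 MEM@10 WB@11
I3 mul r5 <- r3,r5: IF@6 ID@9 stall=0 (-) EX@10 MEM@11 WB@12
I4 mul r3 <- r1,r2: IF@9 ID@10 stall=1 (RAW on I2.r2 (WB@11)) EX@12 MEM@13 WB@14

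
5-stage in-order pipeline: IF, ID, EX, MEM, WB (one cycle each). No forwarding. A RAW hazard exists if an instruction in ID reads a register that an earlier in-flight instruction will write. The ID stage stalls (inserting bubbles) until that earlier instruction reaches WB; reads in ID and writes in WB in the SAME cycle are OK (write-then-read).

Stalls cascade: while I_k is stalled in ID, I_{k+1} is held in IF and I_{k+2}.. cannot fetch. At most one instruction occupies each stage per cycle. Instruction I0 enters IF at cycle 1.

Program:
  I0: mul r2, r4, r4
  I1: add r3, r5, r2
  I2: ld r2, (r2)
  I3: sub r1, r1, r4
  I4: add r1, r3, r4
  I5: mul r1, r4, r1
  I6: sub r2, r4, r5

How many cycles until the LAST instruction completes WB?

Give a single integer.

I0 mul r2 <- r4,r4: IF@1 ID@2 stall=0 (-) EX@3 MEM@4 WB@5
I1 add r3 <- r5,r2: IF@2 ID@3 stall=2 (RAW on I0.r2 (WB@5)) EX@6 MEM@7 WB@8
I2 ld r2 <- r2: IF@3 ID@6 stall=0 (-) EX@7 MEM@8 WB@9
I3 sub r1 <- r1,r4: IF@6 ID@7 stall=0 (-) EX@8 MEM@9 WB@10
I4 add r1 <- r3,r4: IF@7 ID@8 stall=0 (-) EX@9 MEM@10 WB@11
I5 mul r1 <- r4,r1: IF@8 ID@9 stall=2 (RAW on I4.r1 (WB@11)) EX@12 MEM@13 WB@14
I6 sub r2 <- r4,r5: IF@9 ID@12 stall=0 (-) EX@13 MEM@14 WB@15

Answer: 15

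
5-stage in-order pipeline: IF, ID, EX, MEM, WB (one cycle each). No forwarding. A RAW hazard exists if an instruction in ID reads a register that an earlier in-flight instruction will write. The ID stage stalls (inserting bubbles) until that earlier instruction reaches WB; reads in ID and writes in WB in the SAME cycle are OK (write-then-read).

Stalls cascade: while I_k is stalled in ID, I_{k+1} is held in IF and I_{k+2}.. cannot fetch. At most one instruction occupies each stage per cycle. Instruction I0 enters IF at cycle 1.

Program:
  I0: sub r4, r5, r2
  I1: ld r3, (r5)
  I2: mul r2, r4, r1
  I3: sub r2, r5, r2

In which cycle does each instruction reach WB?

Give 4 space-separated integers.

I0 sub r4 <- r5,r2: IF@1 ID@2 stall=0 (-) EX@3 MEM@4 WB@5
I1 ld r3 <- r5: IF@2 ID@3 stall=0 (-) EX@4 MEM@5 WB@6
I2 mul r2 <- r4,r1: IF@3 ID@4 stall=1 (RAW on I0.r4 (WB@5)) EX@6 MEM@7 WB@8
I3 sub r2 <- r5,r2: IF@4 ID@6 stall=2 (RAW on I2.r2 (WB@8)) EX@9 MEM@10 WB@11

Answer: 5 6 8 11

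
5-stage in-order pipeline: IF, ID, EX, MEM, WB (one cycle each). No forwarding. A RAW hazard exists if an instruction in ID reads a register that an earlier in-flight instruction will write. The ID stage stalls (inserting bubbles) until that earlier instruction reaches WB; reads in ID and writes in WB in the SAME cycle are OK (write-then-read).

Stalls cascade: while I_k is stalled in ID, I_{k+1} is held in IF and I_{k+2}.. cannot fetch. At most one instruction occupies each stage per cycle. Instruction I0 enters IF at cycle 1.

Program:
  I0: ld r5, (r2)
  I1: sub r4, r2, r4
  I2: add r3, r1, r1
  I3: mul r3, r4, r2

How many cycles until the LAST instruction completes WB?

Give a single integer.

I0 ld r5 <- r2: IF@1 ID@2 stall=0 (-) EX@3 MEM@4 WB@5
I1 sub r4 <- r2,r4: IF@2 ID@3 stall=0 (-) EX@4 MEM@5 WB@6
I2 add r3 <- r1,r1: IF@3 ID@4 stall=0 (-) EX@5 MEM@6 WB@7
I3 mul r3 <- r4,r2: IF@4 ID@5 stall=1 (RAW on I1.r4 (WB@6)) EX@7 MEM@8 WB@9

Answer: 9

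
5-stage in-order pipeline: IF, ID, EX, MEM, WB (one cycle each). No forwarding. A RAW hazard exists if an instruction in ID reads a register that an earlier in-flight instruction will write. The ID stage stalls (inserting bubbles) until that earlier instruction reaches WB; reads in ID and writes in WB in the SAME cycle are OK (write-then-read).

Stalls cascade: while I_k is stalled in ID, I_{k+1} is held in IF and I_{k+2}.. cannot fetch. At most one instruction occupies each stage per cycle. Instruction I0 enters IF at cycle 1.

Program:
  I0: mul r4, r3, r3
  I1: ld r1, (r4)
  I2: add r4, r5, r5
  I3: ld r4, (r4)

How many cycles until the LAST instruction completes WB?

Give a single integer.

I0 mul r4 <- r3,r3: IF@1 ID@2 stall=0 (-) EX@3 MEM@4 WB@5
I1 ld r1 <- r4: IF@2 ID@3 stall=2 (RAW on I0.r4 (WB@5)) EX@6 MEM@7 WB@8
I2 add r4 <- r5,r5: IF@3 ID@6 stall=0 (-) EX@7 MEM@8 WB@9
I3 ld r4 <- r4: IF@6 ID@7 stall=2 (RAW on I2.r4 (WB@9)) EX@10 MEM@11 WB@12

Answer: 12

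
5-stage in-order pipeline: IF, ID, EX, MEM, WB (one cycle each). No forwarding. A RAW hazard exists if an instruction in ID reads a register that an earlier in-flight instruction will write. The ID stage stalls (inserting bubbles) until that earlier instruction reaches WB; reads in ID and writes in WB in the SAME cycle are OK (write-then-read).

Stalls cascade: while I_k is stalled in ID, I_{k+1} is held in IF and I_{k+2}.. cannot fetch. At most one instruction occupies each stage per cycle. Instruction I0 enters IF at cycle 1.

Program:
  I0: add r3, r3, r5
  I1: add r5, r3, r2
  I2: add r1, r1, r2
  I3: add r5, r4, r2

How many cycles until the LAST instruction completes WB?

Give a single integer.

I0 add r3 <- r3,r5: IF@1 ID@2 stall=0 (-) EX@3 MEM@4 WB@5
I1 add r5 <- r3,r2: IF@2 ID@3 stall=2 (RAW on I0.r3 (WB@5)) EX@6 MEM@7 WB@8
I2 add r1 <- r1,r2: IF@3 ID@6 stall=0 (-) EX@7 MEM@8 WB@9
I3 add r5 <- r4,r2: IF@6 ID@7 stall=0 (-) EX@8 MEM@9 WB@10

Answer: 10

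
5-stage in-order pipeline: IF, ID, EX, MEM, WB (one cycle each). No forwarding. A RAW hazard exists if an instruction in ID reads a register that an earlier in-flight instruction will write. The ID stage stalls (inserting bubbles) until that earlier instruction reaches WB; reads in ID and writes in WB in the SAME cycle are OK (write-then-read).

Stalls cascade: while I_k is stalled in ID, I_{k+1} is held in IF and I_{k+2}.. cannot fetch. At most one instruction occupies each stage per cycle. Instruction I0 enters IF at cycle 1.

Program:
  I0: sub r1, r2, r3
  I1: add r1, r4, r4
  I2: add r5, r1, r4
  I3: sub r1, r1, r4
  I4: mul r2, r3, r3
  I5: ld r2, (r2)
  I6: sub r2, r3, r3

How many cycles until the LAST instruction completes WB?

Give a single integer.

Answer: 15

Derivation:
I0 sub r1 <- r2,r3: IF@1 ID@2 stall=0 (-) EX@3 MEM@4 WB@5
I1 add r1 <- r4,r4: IF@2 ID@3 stall=0 (-) EX@4 MEM@5 WB@6
I2 add r5 <- r1,r4: IF@3 ID@4 stall=2 (RAW on I1.r1 (WB@6)) EX@7 MEM@8 WB@9
I3 sub r1 <- r1,r4: IF@4 ID@7 stall=0 (-) EX@8 MEM@9 WB@10
I4 mul r2 <- r3,r3: IF@7 ID@8 stall=0 (-) EX@9 MEM@10 WB@11
I5 ld r2 <- r2: IF@8 ID@9 stall=2 (RAW on I4.r2 (WB@11)) EX@12 MEM@13 WB@14
I6 sub r2 <- r3,r3: IF@9 ID@12 stall=0 (-) EX@13 MEM@14 WB@15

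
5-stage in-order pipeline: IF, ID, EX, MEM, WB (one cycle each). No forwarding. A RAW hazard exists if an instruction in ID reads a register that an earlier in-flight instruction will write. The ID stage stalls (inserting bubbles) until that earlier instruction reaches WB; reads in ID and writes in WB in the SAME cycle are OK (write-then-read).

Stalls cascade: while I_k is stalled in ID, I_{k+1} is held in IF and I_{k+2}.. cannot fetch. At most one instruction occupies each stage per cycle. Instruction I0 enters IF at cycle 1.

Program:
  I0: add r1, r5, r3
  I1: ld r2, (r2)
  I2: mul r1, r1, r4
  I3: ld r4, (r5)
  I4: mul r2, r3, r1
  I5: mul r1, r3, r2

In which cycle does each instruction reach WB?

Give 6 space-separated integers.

I0 add r1 <- r5,r3: IF@1 ID@2 stall=0 (-) EX@3 MEM@4 WB@5
I1 ld r2 <- r2: IF@2 ID@3 stall=0 (-) EX@4 MEM@5 WB@6
I2 mul r1 <- r1,r4: IF@3 ID@4 stall=1 (RAW on I0.r1 (WB@5)) EX@6 MEM@7 WB@8
I3 ld r4 <- r5: IF@4 ID@6 stall=0 (-) EX@7 MEM@8 WB@9
I4 mul r2 <- r3,r1: IF@6 ID@7 stall=1 (RAW on I2.r1 (WB@8)) EX@9 MEM@10 WB@11
I5 mul r1 <- r3,r2: IF@7 ID@9 stall=2 (RAW on I4.r2 (WB@11)) EX@12 MEM@13 WB@14

Answer: 5 6 8 9 11 14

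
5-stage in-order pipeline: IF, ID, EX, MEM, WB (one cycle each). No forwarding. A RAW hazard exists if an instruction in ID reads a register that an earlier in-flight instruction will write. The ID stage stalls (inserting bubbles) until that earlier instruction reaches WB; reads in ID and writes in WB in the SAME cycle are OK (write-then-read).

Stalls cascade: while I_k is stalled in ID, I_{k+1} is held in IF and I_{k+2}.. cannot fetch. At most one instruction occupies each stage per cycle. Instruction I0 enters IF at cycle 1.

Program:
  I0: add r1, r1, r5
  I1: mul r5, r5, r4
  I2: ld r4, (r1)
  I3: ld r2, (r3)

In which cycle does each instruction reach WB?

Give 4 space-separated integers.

I0 add r1 <- r1,r5: IF@1 ID@2 stall=0 (-) EX@3 MEM@4 WB@5
I1 mul r5 <- r5,r4: IF@2 ID@3 stall=0 (-) EX@4 MEM@5 WB@6
I2 ld r4 <- r1: IF@3 ID@4 stall=1 (RAW on I0.r1 (WB@5)) EX@6 MEM@7 WB@8
I3 ld r2 <- r3: IF@4 ID@6 stall=0 (-) EX@7 MEM@8 WB@9

Answer: 5 6 8 9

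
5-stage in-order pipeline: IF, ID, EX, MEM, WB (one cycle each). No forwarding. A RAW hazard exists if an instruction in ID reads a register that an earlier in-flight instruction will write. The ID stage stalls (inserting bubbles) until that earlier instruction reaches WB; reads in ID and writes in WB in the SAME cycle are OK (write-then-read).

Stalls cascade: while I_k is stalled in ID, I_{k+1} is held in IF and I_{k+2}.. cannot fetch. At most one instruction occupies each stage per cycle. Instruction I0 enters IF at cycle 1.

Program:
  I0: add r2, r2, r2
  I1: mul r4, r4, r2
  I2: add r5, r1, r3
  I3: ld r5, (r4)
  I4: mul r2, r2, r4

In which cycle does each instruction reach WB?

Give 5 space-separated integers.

I0 add r2 <- r2,r2: IF@1 ID@2 stall=0 (-) EX@3 MEM@4 WB@5
I1 mul r4 <- r4,r2: IF@2 ID@3 stall=2 (RAW on I0.r2 (WB@5)) EX@6 MEM@7 WB@8
I2 add r5 <- r1,r3: IF@3 ID@6 stall=0 (-) EX@7 MEM@8 WB@9
I3 ld r5 <- r4: IF@6 ID@7 stall=1 (RAW on I1.r4 (WB@8)) EX@9 MEM@10 WB@11
I4 mul r2 <- r2,r4: IF@7 ID@9 stall=0 (-) EX@10 MEM@11 WB@12

Answer: 5 8 9 11 12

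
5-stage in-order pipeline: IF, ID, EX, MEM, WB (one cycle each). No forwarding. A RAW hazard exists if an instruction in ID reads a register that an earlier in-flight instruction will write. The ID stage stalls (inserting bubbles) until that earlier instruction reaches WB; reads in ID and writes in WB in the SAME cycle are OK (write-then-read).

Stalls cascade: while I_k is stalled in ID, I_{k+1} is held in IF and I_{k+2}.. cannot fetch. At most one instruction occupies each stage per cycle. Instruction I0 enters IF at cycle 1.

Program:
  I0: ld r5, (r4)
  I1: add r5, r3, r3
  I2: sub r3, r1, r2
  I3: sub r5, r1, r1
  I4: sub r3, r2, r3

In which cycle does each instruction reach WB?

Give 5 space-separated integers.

Answer: 5 6 7 8 10

Derivation:
I0 ld r5 <- r4: IF@1 ID@2 stall=0 (-) EX@3 MEM@4 WB@5
I1 add r5 <- r3,r3: IF@2 ID@3 stall=0 (-) EX@4 MEM@5 WB@6
I2 sub r3 <- r1,r2: IF@3 ID@4 stall=0 (-) EX@5 MEM@6 WB@7
I3 sub r5 <- r1,r1: IF@4 ID@5 stall=0 (-) EX@6 MEM@7 WB@8
I4 sub r3 <- r2,r3: IF@5 ID@6 stall=1 (RAW on I2.r3 (WB@7)) EX@8 MEM@9 WB@10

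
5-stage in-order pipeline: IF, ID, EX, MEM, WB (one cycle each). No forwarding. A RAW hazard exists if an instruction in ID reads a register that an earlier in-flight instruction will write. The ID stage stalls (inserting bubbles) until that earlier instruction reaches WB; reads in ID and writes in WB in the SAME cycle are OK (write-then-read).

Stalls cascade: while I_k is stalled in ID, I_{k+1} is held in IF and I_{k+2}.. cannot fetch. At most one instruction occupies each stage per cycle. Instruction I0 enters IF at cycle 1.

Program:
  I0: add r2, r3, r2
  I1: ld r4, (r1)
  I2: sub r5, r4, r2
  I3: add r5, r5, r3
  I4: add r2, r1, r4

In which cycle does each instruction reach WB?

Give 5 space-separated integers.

I0 add r2 <- r3,r2: IF@1 ID@2 stall=0 (-) EX@3 MEM@4 WB@5
I1 ld r4 <- r1: IF@2 ID@3 stall=0 (-) EX@4 MEM@5 WB@6
I2 sub r5 <- r4,r2: IF@3 ID@4 stall=2 (RAW on I1.r4 (WB@6)) EX@7 MEM@8 WB@9
I3 add r5 <- r5,r3: IF@4 ID@7 stall=2 (RAW on I2.r5 (WB@9)) EX@10 MEM@11 WB@12
I4 add r2 <- r1,r4: IF@7 ID@10 stall=0 (-) EX@11 MEM@12 WB@13

Answer: 5 6 9 12 13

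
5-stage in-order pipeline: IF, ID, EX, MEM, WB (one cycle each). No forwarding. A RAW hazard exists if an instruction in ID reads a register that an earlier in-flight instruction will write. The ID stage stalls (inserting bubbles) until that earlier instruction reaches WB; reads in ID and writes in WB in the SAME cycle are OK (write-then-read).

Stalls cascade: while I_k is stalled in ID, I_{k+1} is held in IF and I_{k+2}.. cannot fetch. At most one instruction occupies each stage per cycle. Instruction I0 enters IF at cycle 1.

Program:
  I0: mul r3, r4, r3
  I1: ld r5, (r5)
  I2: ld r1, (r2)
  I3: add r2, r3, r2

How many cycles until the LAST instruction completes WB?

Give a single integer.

Answer: 8

Derivation:
I0 mul r3 <- r4,r3: IF@1 ID@2 stall=0 (-) EX@3 MEM@4 WB@5
I1 ld r5 <- r5: IF@2 ID@3 stall=0 (-) EX@4 MEM@5 WB@6
I2 ld r1 <- r2: IF@3 ID@4 stall=0 (-) EX@5 MEM@6 WB@7
I3 add r2 <- r3,r2: IF@4 ID@5 stall=0 (-) EX@6 MEM@7 WB@8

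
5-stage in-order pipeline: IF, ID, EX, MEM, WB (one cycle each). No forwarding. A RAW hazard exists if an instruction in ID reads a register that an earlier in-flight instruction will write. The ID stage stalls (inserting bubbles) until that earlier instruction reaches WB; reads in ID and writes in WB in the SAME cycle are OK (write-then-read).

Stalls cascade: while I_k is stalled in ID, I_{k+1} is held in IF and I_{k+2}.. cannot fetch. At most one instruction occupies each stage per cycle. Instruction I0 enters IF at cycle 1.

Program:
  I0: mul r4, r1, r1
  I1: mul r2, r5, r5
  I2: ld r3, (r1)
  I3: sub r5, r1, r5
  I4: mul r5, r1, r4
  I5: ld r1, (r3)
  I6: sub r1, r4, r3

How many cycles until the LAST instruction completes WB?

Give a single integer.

Answer: 11

Derivation:
I0 mul r4 <- r1,r1: IF@1 ID@2 stall=0 (-) EX@3 MEM@4 WB@5
I1 mul r2 <- r5,r5: IF@2 ID@3 stall=0 (-) EX@4 MEM@5 WB@6
I2 ld r3 <- r1: IF@3 ID@4 stall=0 (-) EX@5 MEM@6 WB@7
I3 sub r5 <- r1,r5: IF@4 ID@5 stall=0 (-) EX@6 MEM@7 WB@8
I4 mul r5 <- r1,r4: IF@5 ID@6 stall=0 (-) EX@7 MEM@8 WB@9
I5 ld r1 <- r3: IF@6 ID@7 stall=0 (-) EX@8 MEM@9 WB@10
I6 sub r1 <- r4,r3: IF@7 ID@8 stall=0 (-) EX@9 MEM@10 WB@11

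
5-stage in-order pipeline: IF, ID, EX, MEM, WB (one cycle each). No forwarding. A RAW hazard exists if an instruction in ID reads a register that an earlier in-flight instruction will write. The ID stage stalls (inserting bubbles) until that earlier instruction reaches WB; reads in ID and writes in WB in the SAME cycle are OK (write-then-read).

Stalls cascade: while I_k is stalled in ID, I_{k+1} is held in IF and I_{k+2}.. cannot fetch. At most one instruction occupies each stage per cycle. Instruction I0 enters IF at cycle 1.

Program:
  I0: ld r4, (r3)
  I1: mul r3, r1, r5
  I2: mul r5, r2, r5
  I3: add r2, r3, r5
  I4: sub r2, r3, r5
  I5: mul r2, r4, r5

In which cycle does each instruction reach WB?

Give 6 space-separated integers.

Answer: 5 6 7 10 11 12

Derivation:
I0 ld r4 <- r3: IF@1 ID@2 stall=0 (-) EX@3 MEM@4 WB@5
I1 mul r3 <- r1,r5: IF@2 ID@3 stall=0 (-) EX@4 MEM@5 WB@6
I2 mul r5 <- r2,r5: IF@3 ID@4 stall=0 (-) EX@5 MEM@6 WB@7
I3 add r2 <- r3,r5: IF@4 ID@5 stall=2 (RAW on I2.r5 (WB@7)) EX@8 MEM@9 WB@10
I4 sub r2 <- r3,r5: IF@5 ID@8 stall=0 (-) EX@9 MEM@10 WB@11
I5 mul r2 <- r4,r5: IF@8 ID@9 stall=0 (-) EX@10 MEM@11 WB@12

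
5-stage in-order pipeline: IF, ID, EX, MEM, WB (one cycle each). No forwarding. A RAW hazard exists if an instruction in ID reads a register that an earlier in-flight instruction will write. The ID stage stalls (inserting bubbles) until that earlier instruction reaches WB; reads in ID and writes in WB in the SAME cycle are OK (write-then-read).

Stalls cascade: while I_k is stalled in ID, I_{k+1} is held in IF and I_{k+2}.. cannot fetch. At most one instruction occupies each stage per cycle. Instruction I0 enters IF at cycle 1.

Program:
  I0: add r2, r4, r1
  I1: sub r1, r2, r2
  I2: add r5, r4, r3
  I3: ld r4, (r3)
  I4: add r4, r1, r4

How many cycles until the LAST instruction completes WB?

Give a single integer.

I0 add r2 <- r4,r1: IF@1 ID@2 stall=0 (-) EX@3 MEM@4 WB@5
I1 sub r1 <- r2,r2: IF@2 ID@3 stall=2 (RAW on I0.r2 (WB@5)) EX@6 MEM@7 WB@8
I2 add r5 <- r4,r3: IF@3 ID@6 stall=0 (-) EX@7 MEM@8 WB@9
I3 ld r4 <- r3: IF@6 ID@7 stall=0 (-) EX@8 MEM@9 WB@10
I4 add r4 <- r1,r4: IF@7 ID@8 stall=2 (RAW on I3.r4 (WB@10)) EX@11 MEM@12 WB@13

Answer: 13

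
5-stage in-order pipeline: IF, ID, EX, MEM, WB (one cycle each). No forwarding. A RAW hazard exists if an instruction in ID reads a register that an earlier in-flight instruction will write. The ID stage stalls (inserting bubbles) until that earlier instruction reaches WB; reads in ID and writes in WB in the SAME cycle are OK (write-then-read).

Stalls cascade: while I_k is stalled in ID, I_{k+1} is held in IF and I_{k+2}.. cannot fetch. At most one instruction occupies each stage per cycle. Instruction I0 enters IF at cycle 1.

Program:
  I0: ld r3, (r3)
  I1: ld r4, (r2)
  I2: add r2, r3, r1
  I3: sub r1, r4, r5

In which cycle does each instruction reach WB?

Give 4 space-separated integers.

Answer: 5 6 8 9

Derivation:
I0 ld r3 <- r3: IF@1 ID@2 stall=0 (-) EX@3 MEM@4 WB@5
I1 ld r4 <- r2: IF@2 ID@3 stall=0 (-) EX@4 MEM@5 WB@6
I2 add r2 <- r3,r1: IF@3 ID@4 stall=1 (RAW on I0.r3 (WB@5)) EX@6 MEM@7 WB@8
I3 sub r1 <- r4,r5: IF@4 ID@6 stall=0 (-) EX@7 MEM@8 WB@9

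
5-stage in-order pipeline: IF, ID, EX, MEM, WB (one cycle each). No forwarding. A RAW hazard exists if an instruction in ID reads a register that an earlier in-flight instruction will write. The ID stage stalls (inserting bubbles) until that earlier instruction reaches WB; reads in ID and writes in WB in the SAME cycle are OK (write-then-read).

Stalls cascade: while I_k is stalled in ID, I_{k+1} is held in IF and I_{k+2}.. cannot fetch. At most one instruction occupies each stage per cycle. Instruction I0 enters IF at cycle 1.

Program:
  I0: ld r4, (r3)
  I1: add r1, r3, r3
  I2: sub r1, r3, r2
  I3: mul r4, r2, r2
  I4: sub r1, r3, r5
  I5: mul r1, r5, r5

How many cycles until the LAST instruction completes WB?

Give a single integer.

I0 ld r4 <- r3: IF@1 ID@2 stall=0 (-) EX@3 MEM@4 WB@5
I1 add r1 <- r3,r3: IF@2 ID@3 stall=0 (-) EX@4 MEM@5 WB@6
I2 sub r1 <- r3,r2: IF@3 ID@4 stall=0 (-) EX@5 MEM@6 WB@7
I3 mul r4 <- r2,r2: IF@4 ID@5 stall=0 (-) EX@6 MEM@7 WB@8
I4 sub r1 <- r3,r5: IF@5 ID@6 stall=0 (-) EX@7 MEM@8 WB@9
I5 mul r1 <- r5,r5: IF@6 ID@7 stall=0 (-) EX@8 MEM@9 WB@10

Answer: 10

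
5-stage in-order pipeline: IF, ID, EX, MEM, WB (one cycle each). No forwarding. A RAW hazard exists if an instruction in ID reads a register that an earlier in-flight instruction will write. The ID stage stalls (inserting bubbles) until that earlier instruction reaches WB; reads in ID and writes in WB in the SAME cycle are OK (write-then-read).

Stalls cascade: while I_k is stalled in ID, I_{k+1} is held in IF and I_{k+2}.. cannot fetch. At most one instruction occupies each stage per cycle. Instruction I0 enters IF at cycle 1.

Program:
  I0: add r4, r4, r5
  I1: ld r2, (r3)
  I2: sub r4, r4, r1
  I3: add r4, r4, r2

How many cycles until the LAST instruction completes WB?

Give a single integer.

I0 add r4 <- r4,r5: IF@1 ID@2 stall=0 (-) EX@3 MEM@4 WB@5
I1 ld r2 <- r3: IF@2 ID@3 stall=0 (-) EX@4 MEM@5 WB@6
I2 sub r4 <- r4,r1: IF@3 ID@4 stall=1 (RAW on I0.r4 (WB@5)) EX@6 MEM@7 WB@8
I3 add r4 <- r4,r2: IF@4 ID@6 stall=2 (RAW on I2.r4 (WB@8)) EX@9 MEM@10 WB@11

Answer: 11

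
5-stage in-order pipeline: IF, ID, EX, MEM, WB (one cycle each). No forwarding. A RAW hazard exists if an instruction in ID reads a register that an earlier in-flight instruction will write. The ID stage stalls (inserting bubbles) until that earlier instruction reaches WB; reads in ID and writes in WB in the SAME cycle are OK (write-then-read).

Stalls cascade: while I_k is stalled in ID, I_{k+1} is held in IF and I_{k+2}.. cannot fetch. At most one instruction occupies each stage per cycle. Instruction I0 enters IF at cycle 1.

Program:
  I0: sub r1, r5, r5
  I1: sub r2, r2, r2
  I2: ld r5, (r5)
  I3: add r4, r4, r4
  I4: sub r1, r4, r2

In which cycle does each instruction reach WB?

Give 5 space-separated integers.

Answer: 5 6 7 8 11

Derivation:
I0 sub r1 <- r5,r5: IF@1 ID@2 stall=0 (-) EX@3 MEM@4 WB@5
I1 sub r2 <- r2,r2: IF@2 ID@3 stall=0 (-) EX@4 MEM@5 WB@6
I2 ld r5 <- r5: IF@3 ID@4 stall=0 (-) EX@5 MEM@6 WB@7
I3 add r4 <- r4,r4: IF@4 ID@5 stall=0 (-) EX@6 MEM@7 WB@8
I4 sub r1 <- r4,r2: IF@5 ID@6 stall=2 (RAW on I3.r4 (WB@8)) EX@9 MEM@10 WB@11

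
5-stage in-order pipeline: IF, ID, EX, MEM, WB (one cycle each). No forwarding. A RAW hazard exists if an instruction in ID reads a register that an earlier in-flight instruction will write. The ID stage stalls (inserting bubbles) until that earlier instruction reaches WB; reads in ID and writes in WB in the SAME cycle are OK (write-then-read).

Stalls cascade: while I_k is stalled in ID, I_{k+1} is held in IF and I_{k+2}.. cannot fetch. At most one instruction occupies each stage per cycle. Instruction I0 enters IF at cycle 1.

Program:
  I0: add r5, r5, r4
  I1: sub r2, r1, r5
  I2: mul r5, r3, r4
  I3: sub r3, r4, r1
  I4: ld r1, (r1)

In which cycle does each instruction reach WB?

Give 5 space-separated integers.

Answer: 5 8 9 10 11

Derivation:
I0 add r5 <- r5,r4: IF@1 ID@2 stall=0 (-) EX@3 MEM@4 WB@5
I1 sub r2 <- r1,r5: IF@2 ID@3 stall=2 (RAW on I0.r5 (WB@5)) EX@6 MEM@7 WB@8
I2 mul r5 <- r3,r4: IF@3 ID@6 stall=0 (-) EX@7 MEM@8 WB@9
I3 sub r3 <- r4,r1: IF@6 ID@7 stall=0 (-) EX@8 MEM@9 WB@10
I4 ld r1 <- r1: IF@7 ID@8 stall=0 (-) EX@9 MEM@10 WB@11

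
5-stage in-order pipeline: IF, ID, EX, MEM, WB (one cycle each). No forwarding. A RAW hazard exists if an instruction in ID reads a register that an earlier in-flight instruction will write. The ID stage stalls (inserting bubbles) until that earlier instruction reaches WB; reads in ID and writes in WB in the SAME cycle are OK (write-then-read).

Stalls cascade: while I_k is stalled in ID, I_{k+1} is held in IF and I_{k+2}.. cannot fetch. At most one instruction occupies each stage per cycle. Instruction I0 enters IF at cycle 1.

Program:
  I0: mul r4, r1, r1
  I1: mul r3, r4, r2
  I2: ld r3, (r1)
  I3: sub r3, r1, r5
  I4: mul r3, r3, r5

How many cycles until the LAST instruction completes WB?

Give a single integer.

I0 mul r4 <- r1,r1: IF@1 ID@2 stall=0 (-) EX@3 MEM@4 WB@5
I1 mul r3 <- r4,r2: IF@2 ID@3 stall=2 (RAW on I0.r4 (WB@5)) EX@6 MEM@7 WB@8
I2 ld r3 <- r1: IF@3 ID@6 stall=0 (-) EX@7 MEM@8 WB@9
I3 sub r3 <- r1,r5: IF@6 ID@7 stall=0 (-) EX@8 MEM@9 WB@10
I4 mul r3 <- r3,r5: IF@7 ID@8 stall=2 (RAW on I3.r3 (WB@10)) EX@11 MEM@12 WB@13

Answer: 13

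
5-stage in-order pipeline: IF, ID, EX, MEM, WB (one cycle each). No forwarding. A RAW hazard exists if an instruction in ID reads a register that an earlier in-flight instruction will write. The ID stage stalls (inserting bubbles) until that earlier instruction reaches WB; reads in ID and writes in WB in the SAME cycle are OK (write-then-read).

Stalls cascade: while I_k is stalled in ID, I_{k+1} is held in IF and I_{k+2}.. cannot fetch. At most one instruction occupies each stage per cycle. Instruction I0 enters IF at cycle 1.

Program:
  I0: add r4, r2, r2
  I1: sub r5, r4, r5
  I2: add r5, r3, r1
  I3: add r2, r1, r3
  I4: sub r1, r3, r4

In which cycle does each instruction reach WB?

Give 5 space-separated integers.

I0 add r4 <- r2,r2: IF@1 ID@2 stall=0 (-) EX@3 MEM@4 WB@5
I1 sub r5 <- r4,r5: IF@2 ID@3 stall=2 (RAW on I0.r4 (WB@5)) EX@6 MEM@7 WB@8
I2 add r5 <- r3,r1: IF@3 ID@6 stall=0 (-) EX@7 MEM@8 WB@9
I3 add r2 <- r1,r3: IF@6 ID@7 stall=0 (-) EX@8 MEM@9 WB@10
I4 sub r1 <- r3,r4: IF@7 ID@8 stall=0 (-) EX@9 MEM@10 WB@11

Answer: 5 8 9 10 11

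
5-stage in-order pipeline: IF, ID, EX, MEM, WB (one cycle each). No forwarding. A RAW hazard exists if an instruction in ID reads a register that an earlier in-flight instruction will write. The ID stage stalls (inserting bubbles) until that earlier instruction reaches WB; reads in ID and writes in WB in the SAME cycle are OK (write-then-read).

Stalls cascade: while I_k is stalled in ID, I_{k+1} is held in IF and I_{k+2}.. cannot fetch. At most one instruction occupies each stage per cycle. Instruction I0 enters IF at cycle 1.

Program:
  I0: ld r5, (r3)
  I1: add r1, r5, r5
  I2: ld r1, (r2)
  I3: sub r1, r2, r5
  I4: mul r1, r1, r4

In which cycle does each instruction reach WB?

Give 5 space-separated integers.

Answer: 5 8 9 10 13

Derivation:
I0 ld r5 <- r3: IF@1 ID@2 stall=0 (-) EX@3 MEM@4 WB@5
I1 add r1 <- r5,r5: IF@2 ID@3 stall=2 (RAW on I0.r5 (WB@5)) EX@6 MEM@7 WB@8
I2 ld r1 <- r2: IF@3 ID@6 stall=0 (-) EX@7 MEM@8 WB@9
I3 sub r1 <- r2,r5: IF@6 ID@7 stall=0 (-) EX@8 MEM@9 WB@10
I4 mul r1 <- r1,r4: IF@7 ID@8 stall=2 (RAW on I3.r1 (WB@10)) EX@11 MEM@12 WB@13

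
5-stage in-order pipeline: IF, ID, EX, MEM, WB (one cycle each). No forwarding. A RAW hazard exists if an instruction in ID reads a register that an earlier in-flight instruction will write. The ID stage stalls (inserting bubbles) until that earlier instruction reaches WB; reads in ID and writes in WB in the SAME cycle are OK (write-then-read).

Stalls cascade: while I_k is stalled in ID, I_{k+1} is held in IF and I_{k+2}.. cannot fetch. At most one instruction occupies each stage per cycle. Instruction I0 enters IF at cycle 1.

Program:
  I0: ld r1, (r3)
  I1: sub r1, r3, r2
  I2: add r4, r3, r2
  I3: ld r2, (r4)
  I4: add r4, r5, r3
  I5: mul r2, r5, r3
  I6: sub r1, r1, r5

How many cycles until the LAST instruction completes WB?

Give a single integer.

I0 ld r1 <- r3: IF@1 ID@2 stall=0 (-) EX@3 MEM@4 WB@5
I1 sub r1 <- r3,r2: IF@2 ID@3 stall=0 (-) EX@4 MEM@5 WB@6
I2 add r4 <- r3,r2: IF@3 ID@4 stall=0 (-) EX@5 MEM@6 WB@7
I3 ld r2 <- r4: IF@4 ID@5 stall=2 (RAW on I2.r4 (WB@7)) EX@8 MEM@9 WB@10
I4 add r4 <- r5,r3: IF@5 ID@8 stall=0 (-) EX@9 MEM@10 WB@11
I5 mul r2 <- r5,r3: IF@8 ID@9 stall=0 (-) EX@10 MEM@11 WB@12
I6 sub r1 <- r1,r5: IF@9 ID@10 stall=0 (-) EX@11 MEM@12 WB@13

Answer: 13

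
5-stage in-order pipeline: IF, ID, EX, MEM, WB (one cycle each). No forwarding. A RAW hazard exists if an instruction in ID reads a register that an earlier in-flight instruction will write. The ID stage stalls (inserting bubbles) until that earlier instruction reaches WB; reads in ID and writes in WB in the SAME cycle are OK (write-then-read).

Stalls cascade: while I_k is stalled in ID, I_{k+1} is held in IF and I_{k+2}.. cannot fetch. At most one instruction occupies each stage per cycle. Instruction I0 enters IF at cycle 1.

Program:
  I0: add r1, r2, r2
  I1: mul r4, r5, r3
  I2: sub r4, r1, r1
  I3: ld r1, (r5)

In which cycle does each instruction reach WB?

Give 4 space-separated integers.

I0 add r1 <- r2,r2: IF@1 ID@2 stall=0 (-) EX@3 MEM@4 WB@5
I1 mul r4 <- r5,r3: IF@2 ID@3 stall=0 (-) EX@4 MEM@5 WB@6
I2 sub r4 <- r1,r1: IF@3 ID@4 stall=1 (RAW on I0.r1 (WB@5)) EX@6 MEM@7 WB@8
I3 ld r1 <- r5: IF@4 ID@6 stall=0 (-) EX@7 MEM@8 WB@9

Answer: 5 6 8 9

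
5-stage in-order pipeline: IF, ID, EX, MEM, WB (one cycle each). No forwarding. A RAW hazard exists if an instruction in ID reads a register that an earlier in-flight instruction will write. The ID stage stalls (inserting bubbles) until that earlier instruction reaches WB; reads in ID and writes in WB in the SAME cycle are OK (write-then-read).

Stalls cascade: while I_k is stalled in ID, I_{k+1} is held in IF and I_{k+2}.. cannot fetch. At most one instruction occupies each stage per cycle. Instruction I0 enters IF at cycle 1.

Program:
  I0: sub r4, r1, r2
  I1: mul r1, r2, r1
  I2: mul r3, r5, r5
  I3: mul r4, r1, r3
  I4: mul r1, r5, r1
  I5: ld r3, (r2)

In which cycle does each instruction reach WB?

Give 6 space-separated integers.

I0 sub r4 <- r1,r2: IF@1 ID@2 stall=0 (-) EX@3 MEM@4 WB@5
I1 mul r1 <- r2,r1: IF@2 ID@3 stall=0 (-) EX@4 MEM@5 WB@6
I2 mul r3 <- r5,r5: IF@3 ID@4 stall=0 (-) EX@5 MEM@6 WB@7
I3 mul r4 <- r1,r3: IF@4 ID@5 stall=2 (RAW on I2.r3 (WB@7)) EX@8 MEM@9 WB@10
I4 mul r1 <- r5,r1: IF@5 ID@8 stall=0 (-) EX@9 MEM@10 WB@11
I5 ld r3 <- r2: IF@8 ID@9 stall=0 (-) EX@10 MEM@11 WB@12

Answer: 5 6 7 10 11 12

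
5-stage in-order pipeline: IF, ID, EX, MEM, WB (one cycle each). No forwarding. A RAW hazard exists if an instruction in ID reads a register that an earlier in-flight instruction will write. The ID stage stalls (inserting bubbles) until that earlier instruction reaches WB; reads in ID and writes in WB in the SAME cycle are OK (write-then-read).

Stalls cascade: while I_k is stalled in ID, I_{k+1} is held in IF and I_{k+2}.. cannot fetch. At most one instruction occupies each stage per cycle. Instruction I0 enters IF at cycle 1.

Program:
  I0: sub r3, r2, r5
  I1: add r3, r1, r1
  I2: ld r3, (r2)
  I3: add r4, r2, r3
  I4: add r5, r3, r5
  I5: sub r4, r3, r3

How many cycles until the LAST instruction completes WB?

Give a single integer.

I0 sub r3 <- r2,r5: IF@1 ID@2 stall=0 (-) EX@3 MEM@4 WB@5
I1 add r3 <- r1,r1: IF@2 ID@3 stall=0 (-) EX@4 MEM@5 WB@6
I2 ld r3 <- r2: IF@3 ID@4 stall=0 (-) EX@5 MEM@6 WB@7
I3 add r4 <- r2,r3: IF@4 ID@5 stall=2 (RAW on I2.r3 (WB@7)) EX@8 MEM@9 WB@10
I4 add r5 <- r3,r5: IF@5 ID@8 stall=0 (-) EX@9 MEM@10 WB@11
I5 sub r4 <- r3,r3: IF@8 ID@9 stall=0 (-) EX@10 MEM@11 WB@12

Answer: 12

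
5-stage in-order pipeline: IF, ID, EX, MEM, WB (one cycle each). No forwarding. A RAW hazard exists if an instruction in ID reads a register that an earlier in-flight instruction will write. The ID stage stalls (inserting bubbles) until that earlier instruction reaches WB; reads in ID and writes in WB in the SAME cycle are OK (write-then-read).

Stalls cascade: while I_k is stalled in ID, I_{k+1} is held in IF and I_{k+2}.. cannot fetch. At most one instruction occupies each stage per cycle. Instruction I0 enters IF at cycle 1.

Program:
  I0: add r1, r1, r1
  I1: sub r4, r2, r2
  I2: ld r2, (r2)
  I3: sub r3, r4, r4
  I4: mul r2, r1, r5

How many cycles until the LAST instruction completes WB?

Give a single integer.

I0 add r1 <- r1,r1: IF@1 ID@2 stall=0 (-) EX@3 MEM@4 WB@5
I1 sub r4 <- r2,r2: IF@2 ID@3 stall=0 (-) EX@4 MEM@5 WB@6
I2 ld r2 <- r2: IF@3 ID@4 stall=0 (-) EX@5 MEM@6 WB@7
I3 sub r3 <- r4,r4: IF@4 ID@5 stall=1 (RAW on I1.r4 (WB@6)) EX@7 MEM@8 WB@9
I4 mul r2 <- r1,r5: IF@5 ID@7 stall=0 (-) EX@8 MEM@9 WB@10

Answer: 10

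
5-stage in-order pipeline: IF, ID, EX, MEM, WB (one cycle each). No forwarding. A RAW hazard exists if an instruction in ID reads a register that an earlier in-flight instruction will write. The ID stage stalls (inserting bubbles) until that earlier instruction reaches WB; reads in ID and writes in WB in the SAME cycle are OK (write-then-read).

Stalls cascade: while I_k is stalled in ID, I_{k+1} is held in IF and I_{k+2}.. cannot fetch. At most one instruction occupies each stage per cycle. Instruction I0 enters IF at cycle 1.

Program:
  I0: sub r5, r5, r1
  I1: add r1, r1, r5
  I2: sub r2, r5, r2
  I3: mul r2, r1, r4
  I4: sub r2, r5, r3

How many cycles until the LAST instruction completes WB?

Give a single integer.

Answer: 12

Derivation:
I0 sub r5 <- r5,r1: IF@1 ID@2 stall=0 (-) EX@3 MEM@4 WB@5
I1 add r1 <- r1,r5: IF@2 ID@3 stall=2 (RAW on I0.r5 (WB@5)) EX@6 MEM@7 WB@8
I2 sub r2 <- r5,r2: IF@3 ID@6 stall=0 (-) EX@7 MEM@8 WB@9
I3 mul r2 <- r1,r4: IF@6 ID@7 stall=1 (RAW on I1.r1 (WB@8)) EX@9 MEM@10 WB@11
I4 sub r2 <- r5,r3: IF@7 ID@9 stall=0 (-) EX@10 MEM@11 WB@12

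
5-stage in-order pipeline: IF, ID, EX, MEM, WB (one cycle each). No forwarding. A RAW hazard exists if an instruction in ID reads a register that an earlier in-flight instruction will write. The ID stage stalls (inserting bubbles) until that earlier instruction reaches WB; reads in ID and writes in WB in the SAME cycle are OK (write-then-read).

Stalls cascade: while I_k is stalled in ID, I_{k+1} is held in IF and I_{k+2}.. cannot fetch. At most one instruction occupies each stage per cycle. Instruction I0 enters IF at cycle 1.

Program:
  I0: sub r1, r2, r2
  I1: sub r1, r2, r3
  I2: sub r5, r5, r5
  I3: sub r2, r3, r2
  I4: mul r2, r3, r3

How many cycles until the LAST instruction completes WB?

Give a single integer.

I0 sub r1 <- r2,r2: IF@1 ID@2 stall=0 (-) EX@3 MEM@4 WB@5
I1 sub r1 <- r2,r3: IF@2 ID@3 stall=0 (-) EX@4 MEM@5 WB@6
I2 sub r5 <- r5,r5: IF@3 ID@4 stall=0 (-) EX@5 MEM@6 WB@7
I3 sub r2 <- r3,r2: IF@4 ID@5 stall=0 (-) EX@6 MEM@7 WB@8
I4 mul r2 <- r3,r3: IF@5 ID@6 stall=0 (-) EX@7 MEM@8 WB@9

Answer: 9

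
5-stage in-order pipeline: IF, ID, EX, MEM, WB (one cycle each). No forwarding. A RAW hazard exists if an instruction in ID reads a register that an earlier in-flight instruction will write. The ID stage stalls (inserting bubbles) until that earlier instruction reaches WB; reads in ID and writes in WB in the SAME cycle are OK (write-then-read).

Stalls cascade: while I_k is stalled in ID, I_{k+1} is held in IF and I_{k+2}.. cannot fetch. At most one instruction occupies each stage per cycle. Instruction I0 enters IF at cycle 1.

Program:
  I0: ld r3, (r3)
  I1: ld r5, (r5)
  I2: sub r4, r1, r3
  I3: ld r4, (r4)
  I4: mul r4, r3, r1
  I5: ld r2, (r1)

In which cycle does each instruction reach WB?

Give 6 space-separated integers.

Answer: 5 6 8 11 12 13

Derivation:
I0 ld r3 <- r3: IF@1 ID@2 stall=0 (-) EX@3 MEM@4 WB@5
I1 ld r5 <- r5: IF@2 ID@3 stall=0 (-) EX@4 MEM@5 WB@6
I2 sub r4 <- r1,r3: IF@3 ID@4 stall=1 (RAW on I0.r3 (WB@5)) EX@6 MEM@7 WB@8
I3 ld r4 <- r4: IF@4 ID@6 stall=2 (RAW on I2.r4 (WB@8)) EX@9 MEM@10 WB@11
I4 mul r4 <- r3,r1: IF@6 ID@9 stall=0 (-) EX@10 MEM@11 WB@12
I5 ld r2 <- r1: IF@9 ID@10 stall=0 (-) EX@11 MEM@12 WB@13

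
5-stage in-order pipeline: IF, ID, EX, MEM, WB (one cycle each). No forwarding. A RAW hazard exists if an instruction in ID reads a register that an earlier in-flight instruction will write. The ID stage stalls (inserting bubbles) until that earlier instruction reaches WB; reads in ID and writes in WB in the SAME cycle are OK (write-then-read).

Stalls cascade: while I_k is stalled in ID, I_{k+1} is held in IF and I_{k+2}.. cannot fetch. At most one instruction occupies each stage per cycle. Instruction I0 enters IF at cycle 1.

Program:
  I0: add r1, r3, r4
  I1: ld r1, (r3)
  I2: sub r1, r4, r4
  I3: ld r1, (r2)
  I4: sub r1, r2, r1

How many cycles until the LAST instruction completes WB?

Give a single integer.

I0 add r1 <- r3,r4: IF@1 ID@2 stall=0 (-) EX@3 MEM@4 WB@5
I1 ld r1 <- r3: IF@2 ID@3 stall=0 (-) EX@4 MEM@5 WB@6
I2 sub r1 <- r4,r4: IF@3 ID@4 stall=0 (-) EX@5 MEM@6 WB@7
I3 ld r1 <- r2: IF@4 ID@5 stall=0 (-) EX@6 MEM@7 WB@8
I4 sub r1 <- r2,r1: IF@5 ID@6 stall=2 (RAW on I3.r1 (WB@8)) EX@9 MEM@10 WB@11

Answer: 11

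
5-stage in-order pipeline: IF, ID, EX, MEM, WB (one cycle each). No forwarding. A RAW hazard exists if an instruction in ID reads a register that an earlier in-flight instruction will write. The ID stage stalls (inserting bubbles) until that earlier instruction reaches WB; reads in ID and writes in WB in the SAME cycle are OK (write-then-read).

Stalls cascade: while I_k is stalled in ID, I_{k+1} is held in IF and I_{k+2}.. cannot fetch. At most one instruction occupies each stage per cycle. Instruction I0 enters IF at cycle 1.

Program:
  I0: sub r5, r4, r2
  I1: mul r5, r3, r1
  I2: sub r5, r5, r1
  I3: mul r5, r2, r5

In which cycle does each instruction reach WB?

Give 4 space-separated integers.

I0 sub r5 <- r4,r2: IF@1 ID@2 stall=0 (-) EX@3 MEM@4 WB@5
I1 mul r5 <- r3,r1: IF@2 ID@3 stall=0 (-) EX@4 MEM@5 WB@6
I2 sub r5 <- r5,r1: IF@3 ID@4 stall=2 (RAW on I1.r5 (WB@6)) EX@7 MEM@8 WB@9
I3 mul r5 <- r2,r5: IF@4 ID@7 stall=2 (RAW on I2.r5 (WB@9)) EX@10 MEM@11 WB@12

Answer: 5 6 9 12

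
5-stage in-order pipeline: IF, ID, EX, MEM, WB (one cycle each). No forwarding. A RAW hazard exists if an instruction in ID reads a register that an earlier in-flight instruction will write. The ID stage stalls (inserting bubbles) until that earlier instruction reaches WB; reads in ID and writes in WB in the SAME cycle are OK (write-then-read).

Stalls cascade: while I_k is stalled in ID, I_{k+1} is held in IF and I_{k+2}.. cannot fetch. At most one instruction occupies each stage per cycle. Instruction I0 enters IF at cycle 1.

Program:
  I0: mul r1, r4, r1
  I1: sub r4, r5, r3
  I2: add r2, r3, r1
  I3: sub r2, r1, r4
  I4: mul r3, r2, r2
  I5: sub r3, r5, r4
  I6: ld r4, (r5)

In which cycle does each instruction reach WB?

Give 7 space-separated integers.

Answer: 5 6 8 9 12 13 14

Derivation:
I0 mul r1 <- r4,r1: IF@1 ID@2 stall=0 (-) EX@3 MEM@4 WB@5
I1 sub r4 <- r5,r3: IF@2 ID@3 stall=0 (-) EX@4 MEM@5 WB@6
I2 add r2 <- r3,r1: IF@3 ID@4 stall=1 (RAW on I0.r1 (WB@5)) EX@6 MEM@7 WB@8
I3 sub r2 <- r1,r4: IF@4 ID@6 stall=0 (-) EX@7 MEM@8 WB@9
I4 mul r3 <- r2,r2: IF@6 ID@7 stall=2 (RAW on I3.r2 (WB@9)) EX@10 MEM@11 WB@12
I5 sub r3 <- r5,r4: IF@7 ID@10 stall=0 (-) EX@11 MEM@12 WB@13
I6 ld r4 <- r5: IF@10 ID@11 stall=0 (-) EX@12 MEM@13 WB@14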